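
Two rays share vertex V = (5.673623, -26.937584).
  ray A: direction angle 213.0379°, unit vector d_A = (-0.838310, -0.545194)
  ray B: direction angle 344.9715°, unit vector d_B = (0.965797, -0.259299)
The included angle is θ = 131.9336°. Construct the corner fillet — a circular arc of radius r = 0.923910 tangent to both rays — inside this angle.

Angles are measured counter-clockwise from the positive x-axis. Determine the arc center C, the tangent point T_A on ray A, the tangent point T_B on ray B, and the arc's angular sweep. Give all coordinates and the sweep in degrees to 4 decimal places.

center=(5.8320,-27.9367) T_A=(5.3282,-27.1622) T_B=(6.0715,-27.0444) sweep=48.0664

bisector direction at 279.0047° = (0.156515,-0.987676)
center distance |VC| = r/sin(θ/2) = 0.923910/sin(65.9668°) = 1.011607
C = V + |VC|·bis = (5.8320,-27.9367)
T_A = V + ((C−V)·d_A)·d_A = V + 0.4120·d_A = (5.3282,-27.1622)
T_B = V + ((C−V)·d_B)·d_B = V + 0.4120·d_B = (6.0715,-27.0444)
sweep = 180° − θ = 48.0664°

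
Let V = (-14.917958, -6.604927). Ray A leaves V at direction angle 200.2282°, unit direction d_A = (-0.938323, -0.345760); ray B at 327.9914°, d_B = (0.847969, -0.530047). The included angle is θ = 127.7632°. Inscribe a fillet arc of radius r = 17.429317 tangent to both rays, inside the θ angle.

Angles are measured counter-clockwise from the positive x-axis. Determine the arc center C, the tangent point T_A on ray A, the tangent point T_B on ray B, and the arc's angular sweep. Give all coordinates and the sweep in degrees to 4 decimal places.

bisector direction at 264.1098° = (-0.102622,-0.994720)
center distance |VC| = r/sin(θ/2) = 17.429317/sin(63.8816°) = 19.411498
C = V + |VC|·bis = (-16.9100,-25.9139)
T_A = V + ((C−V)·d_A)·d_A = V + 8.5455·d_A = (-22.9364,-9.5596)
T_B = V + ((C−V)·d_B)·d_B = V + 8.5455·d_B = (-7.6717,-11.1344)
sweep = 180° − θ = 52.2368°

center=(-16.9100,-25.9139) T_A=(-22.9364,-9.5596) T_B=(-7.6717,-11.1344) sweep=52.2368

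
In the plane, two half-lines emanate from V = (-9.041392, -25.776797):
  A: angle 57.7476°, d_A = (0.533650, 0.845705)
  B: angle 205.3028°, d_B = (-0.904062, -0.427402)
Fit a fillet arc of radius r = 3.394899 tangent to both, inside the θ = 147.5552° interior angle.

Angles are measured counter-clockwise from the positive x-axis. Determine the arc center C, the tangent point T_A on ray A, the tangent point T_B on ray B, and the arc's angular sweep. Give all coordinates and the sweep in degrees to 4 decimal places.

center=(-11.3854,-23.1298) T_A=(-8.5143,-24.9415) T_B=(-9.9344,-26.1990) sweep=32.4448

bisector direction at 131.5252° = (-0.662949,0.748664)
center distance |VC| = r/sin(θ/2) = 3.394899/sin(73.7776°) = 3.535673
C = V + |VC|·bis = (-11.3854,-23.1298)
T_A = V + ((C−V)·d_A)·d_A = V + 0.9877·d_A = (-8.5143,-24.9415)
T_B = V + ((C−V)·d_B)·d_B = V + 0.9877·d_B = (-9.9344,-26.1990)
sweep = 180° − θ = 32.4448°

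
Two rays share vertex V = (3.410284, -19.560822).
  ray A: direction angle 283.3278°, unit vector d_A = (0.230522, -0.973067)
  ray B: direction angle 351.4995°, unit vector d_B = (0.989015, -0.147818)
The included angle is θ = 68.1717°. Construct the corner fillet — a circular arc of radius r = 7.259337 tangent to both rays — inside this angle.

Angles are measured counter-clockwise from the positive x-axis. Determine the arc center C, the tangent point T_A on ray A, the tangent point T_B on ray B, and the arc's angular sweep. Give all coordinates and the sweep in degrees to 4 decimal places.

bisector direction at 317.4137° = (0.736258,-0.676701)
center distance |VC| = r/sin(θ/2) = 7.259337/sin(34.0859°) = 12.953052
C = V + |VC|·bis = (12.9471,-28.3262)
T_A = V + ((C−V)·d_A)·d_A = V + 10.7277·d_A = (5.8833,-29.9996)
T_B = V + ((C−V)·d_B)·d_B = V + 10.7277·d_B = (14.0201,-21.1466)
sweep = 180° − θ = 111.8283°

center=(12.9471,-28.3262) T_A=(5.8833,-29.9996) T_B=(14.0201,-21.1466) sweep=111.8283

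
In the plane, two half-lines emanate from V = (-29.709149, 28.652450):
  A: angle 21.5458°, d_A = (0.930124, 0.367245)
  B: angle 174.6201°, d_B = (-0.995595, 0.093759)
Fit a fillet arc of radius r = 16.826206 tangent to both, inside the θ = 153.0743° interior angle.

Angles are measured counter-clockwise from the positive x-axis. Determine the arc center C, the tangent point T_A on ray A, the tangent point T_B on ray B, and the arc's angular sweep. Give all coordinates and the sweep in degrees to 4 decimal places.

bisector direction at 98.0830° = (-0.140607,0.990066)
center distance |VC| = r/sin(θ/2) = 16.826206/sin(76.5371°) = 17.301636
C = V + |VC|·bis = (-32.1419,45.7822)
T_A = V + ((C−V)·d_A)·d_A = V + 4.0281·d_A = (-25.9625,30.1317)
T_B = V + ((C−V)·d_B)·d_B = V + 4.0281·d_B = (-33.7195,29.0301)
sweep = 180° − θ = 26.9257°

center=(-32.1419,45.7822) T_A=(-25.9625,30.1317) T_B=(-33.7195,29.0301) sweep=26.9257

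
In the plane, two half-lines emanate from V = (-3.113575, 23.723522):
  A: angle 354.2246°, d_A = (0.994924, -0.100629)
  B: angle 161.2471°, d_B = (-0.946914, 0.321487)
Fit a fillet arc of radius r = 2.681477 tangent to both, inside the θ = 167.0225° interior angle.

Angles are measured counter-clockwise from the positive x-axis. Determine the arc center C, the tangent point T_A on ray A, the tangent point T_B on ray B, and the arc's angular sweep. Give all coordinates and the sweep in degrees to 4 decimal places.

center=(-2.5403,26.3607) T_A=(-2.8101,23.6928) T_B=(-3.4024,23.8216) sweep=12.9775

bisector direction at 77.7359° = (0.212419,0.977179)
center distance |VC| = r/sin(θ/2) = 2.681477/sin(83.5113°) = 2.698765
C = V + |VC|·bis = (-2.5403,26.3607)
T_A = V + ((C−V)·d_A)·d_A = V + 0.3050·d_A = (-2.8101,23.6928)
T_B = V + ((C−V)·d_B)·d_B = V + 0.3050·d_B = (-3.4024,23.8216)
sweep = 180° − θ = 12.9775°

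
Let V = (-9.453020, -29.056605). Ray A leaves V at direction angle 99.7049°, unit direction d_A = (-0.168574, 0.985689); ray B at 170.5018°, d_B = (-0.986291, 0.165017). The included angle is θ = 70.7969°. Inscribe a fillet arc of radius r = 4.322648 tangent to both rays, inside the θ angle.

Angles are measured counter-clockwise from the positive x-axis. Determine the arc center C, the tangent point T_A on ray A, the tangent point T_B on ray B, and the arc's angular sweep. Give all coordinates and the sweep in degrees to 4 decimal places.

center=(-14.7392,-23.7894) T_A=(-10.4784,-23.0608) T_B=(-15.4525,-28.0528) sweep=109.2031

bisector direction at 135.1033° = (-0.708381,0.705830)
center distance |VC| = r/sin(θ/2) = 4.322648/sin(35.3984°) = 7.462374
C = V + |VC|·bis = (-14.7392,-23.7894)
T_A = V + ((C−V)·d_A)·d_A = V + 6.0829·d_A = (-10.4784,-23.0608)
T_B = V + ((C−V)·d_B)·d_B = V + 6.0829·d_B = (-15.4525,-28.0528)
sweep = 180° − θ = 109.2031°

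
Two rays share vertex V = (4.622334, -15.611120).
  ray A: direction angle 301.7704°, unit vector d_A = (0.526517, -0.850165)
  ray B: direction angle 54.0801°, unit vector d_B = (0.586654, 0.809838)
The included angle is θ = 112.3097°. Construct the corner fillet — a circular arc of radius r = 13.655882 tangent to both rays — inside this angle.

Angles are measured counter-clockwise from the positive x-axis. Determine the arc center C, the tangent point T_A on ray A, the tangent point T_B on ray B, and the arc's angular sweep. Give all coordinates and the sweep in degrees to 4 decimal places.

center=(21.0536,-16.2064) T_A=(9.4439,-23.3964) T_B=(9.9946,-8.1951) sweep=67.6903

bisector direction at 357.9253° = (0.999344,-0.036203)
center distance |VC| = r/sin(θ/2) = 13.655882/sin(56.1549°) = 16.442057
C = V + |VC|·bis = (21.0536,-16.2064)
T_A = V + ((C−V)·d_A)·d_A = V + 9.1574·d_A = (9.4439,-23.3964)
T_B = V + ((C−V)·d_B)·d_B = V + 9.1574·d_B = (9.9946,-8.1951)
sweep = 180° − θ = 67.6903°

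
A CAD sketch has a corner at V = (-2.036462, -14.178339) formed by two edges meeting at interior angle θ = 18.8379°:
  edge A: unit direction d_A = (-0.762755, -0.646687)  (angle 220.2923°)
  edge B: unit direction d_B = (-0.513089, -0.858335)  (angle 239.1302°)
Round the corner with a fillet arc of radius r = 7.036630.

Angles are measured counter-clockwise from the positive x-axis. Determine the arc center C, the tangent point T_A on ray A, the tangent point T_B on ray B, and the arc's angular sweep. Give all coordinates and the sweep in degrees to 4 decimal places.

bisector direction at 229.7113° = (-0.646640,-0.762795)
center distance |VC| = r/sin(θ/2) = 7.036630/sin(9.4190°) = 42.997453
C = V + |VC|·bis = (-29.8403,-46.9766)
T_A = V + ((C−V)·d_A)·d_A = V + 42.4178·d_A = (-34.3908,-41.6094)
T_B = V + ((C−V)·d_B)·d_B = V + 42.4178·d_B = (-23.8005,-50.5870)
sweep = 180° − θ = 161.1621°

center=(-29.8403,-46.9766) T_A=(-34.3908,-41.6094) T_B=(-23.8005,-50.5870) sweep=161.1621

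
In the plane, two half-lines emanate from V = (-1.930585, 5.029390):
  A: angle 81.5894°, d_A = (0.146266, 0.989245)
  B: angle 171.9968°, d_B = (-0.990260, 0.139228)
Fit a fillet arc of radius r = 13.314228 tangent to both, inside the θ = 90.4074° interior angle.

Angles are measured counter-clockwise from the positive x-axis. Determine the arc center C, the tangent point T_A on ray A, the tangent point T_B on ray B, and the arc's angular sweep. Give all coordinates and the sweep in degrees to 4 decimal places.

center=(-13.1680,20.0545) T_A=(0.0030,18.1071) T_B=(-15.0217,6.8700) sweep=89.5926

bisector direction at 126.7931° = (-0.598927,0.800804)
center distance |VC| = r/sin(θ/2) = 13.314228/sin(45.2037°) = 18.762575
C = V + |VC|·bis = (-13.1680,20.0545)
T_A = V + ((C−V)·d_A)·d_A = V + 13.2199·d_A = (0.0030,18.1071)
T_B = V + ((C−V)·d_B)·d_B = V + 13.2199·d_B = (-15.0217,6.8700)
sweep = 180° − θ = 89.5926°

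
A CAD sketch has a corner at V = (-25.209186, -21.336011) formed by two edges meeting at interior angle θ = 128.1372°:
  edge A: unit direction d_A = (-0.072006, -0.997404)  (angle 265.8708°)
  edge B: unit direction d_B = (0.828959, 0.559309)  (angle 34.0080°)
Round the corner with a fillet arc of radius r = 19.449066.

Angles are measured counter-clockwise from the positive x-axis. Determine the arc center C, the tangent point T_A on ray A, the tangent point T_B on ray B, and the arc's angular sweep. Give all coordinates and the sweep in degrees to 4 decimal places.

bisector direction at 329.9394° = (0.865496,-0.500916)
center distance |VC| = r/sin(θ/2) = 19.449066/sin(64.0686°) = 21.626455
C = V + |VC|·bis = (-6.4916,-32.1690)
T_A = V + ((C−V)·d_A)·d_A = V + 9.4571·d_A = (-25.8902,-30.7686)
T_B = V + ((C−V)·d_B)·d_B = V + 9.4571·d_B = (-17.3696,-16.0466)
sweep = 180° − θ = 51.8628°

center=(-6.4916,-32.1690) T_A=(-25.8902,-30.7686) T_B=(-17.3696,-16.0466) sweep=51.8628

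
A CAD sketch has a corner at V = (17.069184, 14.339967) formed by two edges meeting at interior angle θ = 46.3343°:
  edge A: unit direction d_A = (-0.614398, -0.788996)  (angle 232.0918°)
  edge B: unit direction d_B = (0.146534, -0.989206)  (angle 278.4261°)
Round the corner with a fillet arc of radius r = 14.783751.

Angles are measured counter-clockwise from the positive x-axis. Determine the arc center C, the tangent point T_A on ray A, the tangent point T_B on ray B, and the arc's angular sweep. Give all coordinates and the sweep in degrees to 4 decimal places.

bisector direction at 255.2590° = (-0.254451,-0.967086)
center distance |VC| = r/sin(θ/2) = 14.783751/sin(23.1671°) = 37.578018
C = V + |VC|·bis = (7.5074,-22.0012)
T_A = V + ((C−V)·d_A)·d_A = V + 34.5478·d_A = (-4.1569,-12.9181)
T_B = V + ((C−V)·d_B)·d_B = V + 34.5478·d_B = (22.1316,-19.8349)
sweep = 180° − θ = 133.6657°

center=(7.5074,-22.0012) T_A=(-4.1569,-12.9181) T_B=(22.1316,-19.8349) sweep=133.6657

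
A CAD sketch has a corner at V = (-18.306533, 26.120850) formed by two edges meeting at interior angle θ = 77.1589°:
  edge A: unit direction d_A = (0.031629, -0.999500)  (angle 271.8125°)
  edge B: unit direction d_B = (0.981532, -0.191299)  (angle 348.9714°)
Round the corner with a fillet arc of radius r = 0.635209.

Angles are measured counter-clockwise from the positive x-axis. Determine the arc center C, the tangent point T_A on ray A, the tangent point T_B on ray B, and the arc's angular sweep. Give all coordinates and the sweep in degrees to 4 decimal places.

center=(-17.6465,25.3450) T_A=(-18.2813,25.3250) T_B=(-17.5249,25.9685) sweep=102.8411

bisector direction at 310.3920° = (0.648013,-0.761629)
center distance |VC| = r/sin(θ/2) = 0.635209/sin(38.5795°) = 1.018617
C = V + |VC|·bis = (-17.6465,25.3450)
T_A = V + ((C−V)·d_A)·d_A = V + 0.7963·d_A = (-18.2813,25.3250)
T_B = V + ((C−V)·d_B)·d_B = V + 0.7963·d_B = (-17.5249,25.9685)
sweep = 180° − θ = 102.8411°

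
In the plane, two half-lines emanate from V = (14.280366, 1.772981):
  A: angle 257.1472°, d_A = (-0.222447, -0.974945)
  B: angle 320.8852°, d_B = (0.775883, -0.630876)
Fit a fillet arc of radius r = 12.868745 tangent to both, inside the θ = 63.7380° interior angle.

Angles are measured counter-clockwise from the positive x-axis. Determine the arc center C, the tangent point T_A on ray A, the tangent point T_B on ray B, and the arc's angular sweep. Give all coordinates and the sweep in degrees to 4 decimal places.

center=(22.2221,-21.2705) T_A=(9.6758,-18.4078) T_B=(30.3407,-11.2858) sweep=116.2620

bisector direction at 289.0162° = (0.325835,-0.945426)
center distance |VC| = r/sin(θ/2) = 12.868745/sin(31.8690°) = 24.373596
C = V + |VC|·bis = (22.2221,-21.2705)
T_A = V + ((C−V)·d_A)·d_A = V + 20.6995·d_A = (9.6758,-18.4078)
T_B = V + ((C−V)·d_B)·d_B = V + 20.6995·d_B = (30.3407,-11.2858)
sweep = 180° − θ = 116.2620°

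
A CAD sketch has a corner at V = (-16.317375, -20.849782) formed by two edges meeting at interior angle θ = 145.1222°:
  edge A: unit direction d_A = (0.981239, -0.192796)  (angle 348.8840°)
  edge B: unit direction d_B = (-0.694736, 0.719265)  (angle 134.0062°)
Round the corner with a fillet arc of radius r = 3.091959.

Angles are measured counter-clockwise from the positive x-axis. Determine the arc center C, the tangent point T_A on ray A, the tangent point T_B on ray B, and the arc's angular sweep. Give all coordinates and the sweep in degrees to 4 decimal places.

bisector direction at 61.4451° = (0.478001,0.878360)
center distance |VC| = r/sin(θ/2) = 3.091959/sin(72.5611°) = 3.240921
C = V + |VC|·bis = (-14.7682,-18.0031)
T_A = V + ((C−V)·d_A)·d_A = V + 0.9713·d_A = (-15.3643,-21.0370)
T_B = V + ((C−V)·d_B)·d_B = V + 0.9713·d_B = (-16.9921,-20.1512)
sweep = 180° − θ = 34.8778°

center=(-14.7682,-18.0031) T_A=(-15.3643,-21.0370) T_B=(-16.9921,-20.1512) sweep=34.8778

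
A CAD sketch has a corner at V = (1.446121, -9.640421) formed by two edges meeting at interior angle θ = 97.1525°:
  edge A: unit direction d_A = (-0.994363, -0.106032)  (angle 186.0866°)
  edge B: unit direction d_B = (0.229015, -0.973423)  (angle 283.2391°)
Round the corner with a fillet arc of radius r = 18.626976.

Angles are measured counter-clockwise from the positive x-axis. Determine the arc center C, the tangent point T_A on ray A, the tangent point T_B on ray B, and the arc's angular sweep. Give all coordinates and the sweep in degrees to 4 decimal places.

bisector direction at 234.6629° = (-0.578387,-0.815763)
center distance |VC| = r/sin(θ/2) = 18.626976/sin(48.5763°) = 24.841371
C = V + |VC|·bis = (-12.9218,-29.9051)
T_A = V + ((C−V)·d_A)·d_A = V + 16.4356·d_A = (-14.8968,-11.3831)
T_B = V + ((C−V)·d_B)·d_B = V + 16.4356·d_B = (5.2101,-25.6392)
sweep = 180° − θ = 82.8475°

center=(-12.9218,-29.9051) T_A=(-14.8968,-11.3831) T_B=(5.2101,-25.6392) sweep=82.8475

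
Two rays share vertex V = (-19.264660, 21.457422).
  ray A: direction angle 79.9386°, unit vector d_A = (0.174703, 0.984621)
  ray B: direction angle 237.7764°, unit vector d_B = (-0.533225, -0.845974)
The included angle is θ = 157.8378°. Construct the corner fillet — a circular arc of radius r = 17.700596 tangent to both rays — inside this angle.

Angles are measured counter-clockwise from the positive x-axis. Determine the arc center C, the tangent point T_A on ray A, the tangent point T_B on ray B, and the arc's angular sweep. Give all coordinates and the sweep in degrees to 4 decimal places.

bisector direction at 158.8575° = (-0.932686,0.360689)
center distance |VC| = r/sin(θ/2) = 17.700596/sin(78.9189°) = 18.036873
C = V + |VC|·bis = (-36.0874,27.9631)
T_A = V + ((C−V)·d_A)·d_A = V + 3.4667·d_A = (-18.6590,24.8708)
T_B = V + ((C−V)·d_B)·d_B = V + 3.4667·d_B = (-21.1132,18.5247)
sweep = 180° − θ = 22.1622°

center=(-36.0874,27.9631) T_A=(-18.6590,24.8708) T_B=(-21.1132,18.5247) sweep=22.1622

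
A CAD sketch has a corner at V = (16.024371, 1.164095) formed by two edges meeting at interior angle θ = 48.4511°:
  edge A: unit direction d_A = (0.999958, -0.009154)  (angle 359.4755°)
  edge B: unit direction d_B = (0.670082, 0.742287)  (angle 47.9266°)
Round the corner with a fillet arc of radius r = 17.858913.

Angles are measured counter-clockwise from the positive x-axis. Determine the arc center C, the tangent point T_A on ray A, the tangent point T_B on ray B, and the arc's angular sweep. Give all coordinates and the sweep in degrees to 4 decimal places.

bisector direction at 23.7010° = (0.915655,0.401965)
center distance |VC| = r/sin(θ/2) = 17.858913/sin(24.2255°) = 43.523321
C = V + |VC|·bis = (55.8767,18.6589)
T_A = V + ((C−V)·d_A)·d_A = V + 39.6905·d_A = (55.7132,0.8008)
T_B = V + ((C−V)·d_B)·d_B = V + 39.6905·d_B = (42.6203,30.6259)
sweep = 180° − θ = 131.5489°

center=(55.8767,18.6589) T_A=(55.7132,0.8008) T_B=(42.6203,30.6259) sweep=131.5489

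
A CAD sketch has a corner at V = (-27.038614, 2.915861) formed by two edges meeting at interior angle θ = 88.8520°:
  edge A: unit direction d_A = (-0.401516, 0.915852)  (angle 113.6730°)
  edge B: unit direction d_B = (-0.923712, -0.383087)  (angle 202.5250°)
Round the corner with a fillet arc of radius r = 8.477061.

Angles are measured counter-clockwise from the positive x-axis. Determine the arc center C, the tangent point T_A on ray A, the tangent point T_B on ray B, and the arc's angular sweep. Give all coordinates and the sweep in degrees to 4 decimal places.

center=(-38.2749,7.4331) T_A=(-30.5112,10.8367) T_B=(-35.0275,-0.3973) sweep=91.1480

bisector direction at 158.0990° = (-0.927830,0.373004)
center distance |VC| = r/sin(θ/2) = 8.477061/sin(44.4260°) = 12.110304
C = V + |VC|·bis = (-38.2749,7.4331)
T_A = V + ((C−V)·d_A)·d_A = V + 8.6486·d_A = (-30.5112,10.8367)
T_B = V + ((C−V)·d_B)·d_B = V + 8.6486·d_B = (-35.0275,-0.3973)
sweep = 180° − θ = 91.1480°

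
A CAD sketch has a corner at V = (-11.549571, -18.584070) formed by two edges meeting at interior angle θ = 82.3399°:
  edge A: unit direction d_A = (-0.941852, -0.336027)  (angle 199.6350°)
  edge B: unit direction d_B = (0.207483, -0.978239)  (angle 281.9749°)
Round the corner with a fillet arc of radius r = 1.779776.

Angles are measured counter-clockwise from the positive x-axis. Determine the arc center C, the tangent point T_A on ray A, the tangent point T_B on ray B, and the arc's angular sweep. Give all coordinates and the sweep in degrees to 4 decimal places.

center=(-12.8684,-20.9442) T_A=(-13.4664,-19.2679) T_B=(-11.1273,-20.5750) sweep=97.6601

bisector direction at 240.8050° = (-0.487784,-0.872964)
center distance |VC| = r/sin(θ/2) = 1.779776/sin(41.1700°) = 2.703616
C = V + |VC|·bis = (-12.8684,-20.9442)
T_A = V + ((C−V)·d_A)·d_A = V + 2.0352·d_A = (-13.4664,-19.2679)
T_B = V + ((C−V)·d_B)·d_B = V + 2.0352·d_B = (-11.1273,-20.5750)
sweep = 180° − θ = 97.6601°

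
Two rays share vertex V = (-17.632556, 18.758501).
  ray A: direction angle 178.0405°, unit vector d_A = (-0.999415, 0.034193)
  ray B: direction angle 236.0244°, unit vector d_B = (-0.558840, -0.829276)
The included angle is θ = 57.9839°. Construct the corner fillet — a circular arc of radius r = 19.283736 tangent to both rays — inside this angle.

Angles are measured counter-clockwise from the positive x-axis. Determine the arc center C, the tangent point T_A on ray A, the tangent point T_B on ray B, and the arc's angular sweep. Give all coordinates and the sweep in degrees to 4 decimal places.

bisector direction at 207.0325° = (-0.890749,-0.454495)
center distance |VC| = r/sin(θ/2) = 19.283736/sin(28.9919°) = 39.785979
C = V + |VC|·bis = (-53.0719,0.6760)
T_A = V + ((C−V)·d_A)·d_A = V + 34.8003·d_A = (-52.4125,19.9484)
T_B = V + ((C−V)·d_B)·d_B = V + 34.8003·d_B = (-37.0804,-10.1005)
sweep = 180° − θ = 122.0161°

center=(-53.0719,0.6760) T_A=(-52.4125,19.9484) T_B=(-37.0804,-10.1005) sweep=122.0161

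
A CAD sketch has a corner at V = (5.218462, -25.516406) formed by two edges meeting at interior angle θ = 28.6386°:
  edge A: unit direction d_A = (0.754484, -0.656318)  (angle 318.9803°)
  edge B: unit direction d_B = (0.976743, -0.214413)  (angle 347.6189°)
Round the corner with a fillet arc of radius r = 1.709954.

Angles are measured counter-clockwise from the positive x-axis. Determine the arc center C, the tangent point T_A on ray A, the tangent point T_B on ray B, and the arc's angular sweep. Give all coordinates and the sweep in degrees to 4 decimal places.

bisector direction at 333.2996° = (0.893368,-0.449325)
center distance |VC| = r/sin(θ/2) = 1.709954/sin(14.3193°) = 6.913782
C = V + |VC|·bis = (11.3950,-28.6229)
T_A = V + ((C−V)·d_A)·d_A = V + 6.6990·d_A = (10.2727,-29.9131)
T_B = V + ((C−V)·d_B)·d_B = V + 6.6990·d_B = (11.7617,-26.9528)
sweep = 180° − θ = 151.3614°

center=(11.3950,-28.6229) T_A=(10.2727,-29.9131) T_B=(11.7617,-26.9528) sweep=151.3614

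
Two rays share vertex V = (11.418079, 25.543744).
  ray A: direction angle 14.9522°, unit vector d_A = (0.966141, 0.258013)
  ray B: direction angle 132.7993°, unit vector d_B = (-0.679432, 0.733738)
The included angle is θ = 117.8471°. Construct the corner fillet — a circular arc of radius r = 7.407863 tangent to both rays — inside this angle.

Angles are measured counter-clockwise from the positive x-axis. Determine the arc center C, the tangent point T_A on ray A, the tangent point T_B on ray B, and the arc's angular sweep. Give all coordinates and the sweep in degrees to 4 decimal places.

bisector direction at 73.8757° = (0.277721,0.960662)
center distance |VC| = r/sin(θ/2) = 7.407863/sin(58.9235°) = 8.649202
C = V + |VC|·bis = (13.8201,33.8527)
T_A = V + ((C−V)·d_A)·d_A = V + 4.4646·d_A = (15.7315,26.6957)
T_B = V + ((C−V)·d_B)·d_B = V + 4.4646·d_B = (8.3847,28.8196)
sweep = 180° − θ = 62.1529°

center=(13.8201,33.8527) T_A=(15.7315,26.6957) T_B=(8.3847,28.8196) sweep=62.1529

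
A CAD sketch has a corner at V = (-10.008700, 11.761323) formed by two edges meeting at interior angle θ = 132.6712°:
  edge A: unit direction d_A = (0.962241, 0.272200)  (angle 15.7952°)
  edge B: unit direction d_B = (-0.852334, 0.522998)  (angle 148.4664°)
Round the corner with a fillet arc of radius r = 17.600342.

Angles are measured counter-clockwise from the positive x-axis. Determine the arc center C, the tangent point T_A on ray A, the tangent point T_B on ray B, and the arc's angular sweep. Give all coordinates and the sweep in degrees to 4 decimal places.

center=(-7.3778,30.7966) T_A=(-2.5870,13.8608) T_B=(-16.5827,15.7952) sweep=47.3288

bisector direction at 82.1308° = (0.136912,0.990583)
center distance |VC| = r/sin(θ/2) = 17.600342/sin(66.3356°) = 19.216190
C = V + |VC|·bis = (-7.3778,30.7966)
T_A = V + ((C−V)·d_A)·d_A = V + 7.7130·d_A = (-2.5870,13.8608)
T_B = V + ((C−V)·d_B)·d_B = V + 7.7130·d_B = (-16.5827,15.7952)
sweep = 180° − θ = 47.3288°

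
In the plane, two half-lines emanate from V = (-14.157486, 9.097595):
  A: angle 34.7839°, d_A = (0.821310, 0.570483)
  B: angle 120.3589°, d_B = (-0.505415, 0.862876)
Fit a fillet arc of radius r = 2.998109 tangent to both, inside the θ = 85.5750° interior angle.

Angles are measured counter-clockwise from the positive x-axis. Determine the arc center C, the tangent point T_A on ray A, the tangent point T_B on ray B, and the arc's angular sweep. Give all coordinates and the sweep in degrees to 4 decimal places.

center=(-13.2076,13.4078) T_A=(-11.4972,10.9454) T_B=(-15.7946,11.8925) sweep=94.4250

bisector direction at 77.5714° = (0.215223,0.976565)
center distance |VC| = r/sin(θ/2) = 2.998109/sin(42.7875°) = 4.413649
C = V + |VC|·bis = (-13.2076,13.4078)
T_A = V + ((C−V)·d_A)·d_A = V + 3.2391·d_A = (-11.4972,10.9454)
T_B = V + ((C−V)·d_B)·d_B = V + 3.2391·d_B = (-15.7946,11.8925)
sweep = 180° − θ = 94.4250°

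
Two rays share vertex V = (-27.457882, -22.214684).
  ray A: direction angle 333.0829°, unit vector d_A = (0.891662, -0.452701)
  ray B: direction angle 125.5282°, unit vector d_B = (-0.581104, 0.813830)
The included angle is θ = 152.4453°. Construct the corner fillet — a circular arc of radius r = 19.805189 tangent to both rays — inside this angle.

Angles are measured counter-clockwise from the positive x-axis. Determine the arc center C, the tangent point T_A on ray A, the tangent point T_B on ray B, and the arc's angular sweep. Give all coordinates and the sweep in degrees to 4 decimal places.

center=(-14.1619,-6.7536) T_A=(-23.1277,-24.4131) T_B=(-30.2799,-18.2625) sweep=27.5547

bisector direction at 49.3055° = (0.652025,0.758197)
center distance |VC| = r/sin(θ/2) = 19.805189/sin(76.2227°) = 20.391894
C = V + |VC|·bis = (-14.1619,-6.7536)
T_A = V + ((C−V)·d_A)·d_A = V + 4.8563·d_A = (-23.1277,-24.4131)
T_B = V + ((C−V)·d_B)·d_B = V + 4.8563·d_B = (-30.2799,-18.2625)
sweep = 180° − θ = 27.5547°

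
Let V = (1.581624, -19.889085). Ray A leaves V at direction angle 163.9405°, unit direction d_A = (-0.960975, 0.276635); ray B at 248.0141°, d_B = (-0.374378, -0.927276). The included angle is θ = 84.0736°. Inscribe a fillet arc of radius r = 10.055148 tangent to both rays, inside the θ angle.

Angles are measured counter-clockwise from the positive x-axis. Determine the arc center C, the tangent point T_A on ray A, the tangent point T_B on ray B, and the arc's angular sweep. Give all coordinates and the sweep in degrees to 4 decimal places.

bisector direction at 205.9773° = (-0.898968,-0.438015)
center distance |VC| = r/sin(θ/2) = 10.055148/sin(42.0368°) = 15.016474
C = V + |VC|·bis = (-11.9177,-26.4665)
T_A = V + ((C−V)·d_A)·d_A = V + 11.1530·d_A = (-9.1361,-16.8038)
T_B = V + ((C−V)·d_B)·d_B = V + 11.1530·d_B = (-2.5938,-30.2310)
sweep = 180° − θ = 95.9264°

center=(-11.9177,-26.4665) T_A=(-9.1361,-16.8038) T_B=(-2.5938,-30.2310) sweep=95.9264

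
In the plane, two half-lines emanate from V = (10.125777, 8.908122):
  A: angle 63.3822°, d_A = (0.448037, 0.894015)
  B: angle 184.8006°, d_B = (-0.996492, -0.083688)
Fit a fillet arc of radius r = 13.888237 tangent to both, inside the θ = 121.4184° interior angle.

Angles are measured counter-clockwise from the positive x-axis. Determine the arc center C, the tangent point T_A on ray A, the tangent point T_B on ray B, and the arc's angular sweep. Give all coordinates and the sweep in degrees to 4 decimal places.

center=(1.2000,22.0956) T_A=(13.6163,15.8732) T_B=(2.3623,8.2561) sweep=58.5816

bisector direction at 124.0914° = (-0.560515,0.828144)
center distance |VC| = r/sin(θ/2) = 13.888237/sin(60.7092°) = 15.924177
C = V + |VC|·bis = (1.2000,22.0956)
T_A = V + ((C−V)·d_A)·d_A = V + 7.7908·d_A = (13.6163,15.8732)
T_B = V + ((C−V)·d_B)·d_B = V + 7.7908·d_B = (2.3623,8.2561)
sweep = 180° − θ = 58.5816°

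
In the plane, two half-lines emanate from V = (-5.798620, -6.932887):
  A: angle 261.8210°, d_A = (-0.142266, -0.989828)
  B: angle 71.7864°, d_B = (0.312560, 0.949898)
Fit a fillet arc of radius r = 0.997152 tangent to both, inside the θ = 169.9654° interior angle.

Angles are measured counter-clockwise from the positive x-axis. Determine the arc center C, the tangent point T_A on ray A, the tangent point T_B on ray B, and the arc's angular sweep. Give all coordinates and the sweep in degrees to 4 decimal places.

center=(-4.8241,-7.1614) T_A=(-5.8111,-7.0195) T_B=(-5.7713,-6.8497) sweep=10.0346

bisector direction at 346.8037° = (0.973594,-0.228288)
center distance |VC| = r/sin(θ/2) = 0.997152/sin(84.9827°) = 1.000987
C = V + |VC|·bis = (-4.8241,-7.1614)
T_A = V + ((C−V)·d_A)·d_A = V + 0.0875·d_A = (-5.8111,-7.0195)
T_B = V + ((C−V)·d_B)·d_B = V + 0.0875·d_B = (-5.7713,-6.8497)
sweep = 180° − θ = 10.0346°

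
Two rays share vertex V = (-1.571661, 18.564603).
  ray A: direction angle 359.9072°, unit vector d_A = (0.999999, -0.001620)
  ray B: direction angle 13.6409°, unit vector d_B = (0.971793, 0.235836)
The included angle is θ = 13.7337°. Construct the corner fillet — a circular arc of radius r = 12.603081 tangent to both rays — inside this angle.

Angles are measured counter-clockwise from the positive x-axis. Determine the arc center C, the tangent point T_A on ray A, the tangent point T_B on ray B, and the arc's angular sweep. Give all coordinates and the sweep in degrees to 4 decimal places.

center=(103.1025,30.9982) T_A=(103.0821,18.3951) T_B=(100.1303,43.2457) sweep=166.2663

bisector direction at 6.7740° = (0.993019,0.117954)
center distance |VC| = r/sin(θ/2) = 12.603081/sin(6.8669°) = 105.410042
C = V + |VC|·bis = (103.1025,30.9982)
T_A = V + ((C−V)·d_A)·d_A = V + 104.6539·d_A = (103.0821,18.3951)
T_B = V + ((C−V)·d_B)·d_B = V + 104.6539·d_B = (100.1303,43.2457)
sweep = 180° − θ = 166.2663°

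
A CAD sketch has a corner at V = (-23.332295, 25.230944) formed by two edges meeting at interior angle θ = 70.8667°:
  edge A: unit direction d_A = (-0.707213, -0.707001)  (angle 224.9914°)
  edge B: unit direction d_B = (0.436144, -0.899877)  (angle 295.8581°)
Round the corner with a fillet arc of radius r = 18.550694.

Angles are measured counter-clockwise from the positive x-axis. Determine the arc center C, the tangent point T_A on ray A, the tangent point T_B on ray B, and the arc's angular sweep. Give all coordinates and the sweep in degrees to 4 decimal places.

bisector direction at 260.4247° = (-0.166343,-0.986068)
center distance |VC| = r/sin(θ/2) = 18.550694/sin(35.4333°) = 31.997442
C = V + |VC|·bis = (-28.6548,-6.3207)
T_A = V + ((C−V)·d_A)·d_A = V + 26.0712·d_A = (-41.7702,6.7986)
T_B = V + ((C−V)·d_B)·d_B = V + 26.0712·d_B = (-11.9615,1.7701)
sweep = 180° − θ = 109.1333°

center=(-28.6548,-6.3207) T_A=(-41.7702,6.7986) T_B=(-11.9615,1.7701) sweep=109.1333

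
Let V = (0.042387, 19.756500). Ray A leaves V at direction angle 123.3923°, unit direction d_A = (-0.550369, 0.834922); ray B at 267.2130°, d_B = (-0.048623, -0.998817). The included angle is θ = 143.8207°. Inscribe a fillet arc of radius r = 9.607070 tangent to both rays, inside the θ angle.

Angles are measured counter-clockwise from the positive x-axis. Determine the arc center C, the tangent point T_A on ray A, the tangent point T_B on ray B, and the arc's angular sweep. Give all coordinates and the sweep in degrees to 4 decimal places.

center=(-9.7059,17.0892) T_A=(-1.6848,22.3766) T_B=(-0.1102,16.6221) sweep=36.1793

bisector direction at 195.3026° = (-0.964545,-0.263918)
center distance |VC| = r/sin(θ/2) = 9.607070/sin(71.9103°) = 10.106622
C = V + |VC|·bis = (-9.7059,17.0892)
T_A = V + ((C−V)·d_A)·d_A = V + 3.1382·d_A = (-1.6848,22.3766)
T_B = V + ((C−V)·d_B)·d_B = V + 3.1382·d_B = (-0.1102,16.6221)
sweep = 180° − θ = 36.1793°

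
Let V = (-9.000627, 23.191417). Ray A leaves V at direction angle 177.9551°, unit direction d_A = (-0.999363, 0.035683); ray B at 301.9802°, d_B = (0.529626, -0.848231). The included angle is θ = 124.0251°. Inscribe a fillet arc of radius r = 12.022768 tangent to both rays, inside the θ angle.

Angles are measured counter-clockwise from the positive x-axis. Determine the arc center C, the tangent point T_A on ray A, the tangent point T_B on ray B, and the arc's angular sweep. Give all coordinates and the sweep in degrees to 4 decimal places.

bisector direction at 239.9676° = (-0.500489,-0.865743)
center distance |VC| = r/sin(θ/2) = 12.022768/sin(62.0125°) = 13.615042
C = V + |VC|·bis = (-15.8148,11.4043)
T_A = V + ((C−V)·d_A)·d_A = V + 6.3892·d_A = (-15.3858,23.4194)
T_B = V + ((C−V)·d_B)·d_B = V + 6.3892·d_B = (-5.6167,17.7719)
sweep = 180° − θ = 55.9749°

center=(-15.8148,11.4043) T_A=(-15.3858,23.4194) T_B=(-5.6167,17.7719) sweep=55.9749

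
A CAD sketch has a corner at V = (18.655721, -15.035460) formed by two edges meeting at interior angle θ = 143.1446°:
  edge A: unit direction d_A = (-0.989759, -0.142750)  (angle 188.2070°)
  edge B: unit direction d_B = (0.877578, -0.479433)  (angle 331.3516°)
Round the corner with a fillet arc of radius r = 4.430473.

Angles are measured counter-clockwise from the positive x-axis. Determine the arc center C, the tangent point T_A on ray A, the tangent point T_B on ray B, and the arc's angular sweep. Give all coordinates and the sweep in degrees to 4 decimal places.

bisector direction at 259.7793° = (-0.177440,-0.984132)
center distance |VC| = r/sin(θ/2) = 4.430473/sin(71.5723°) = 4.669932
C = V + |VC|·bis = (17.8271,-19.6313)
T_A = V + ((C−V)·d_A)·d_A = V + 1.4762·d_A = (17.1946,-15.2462)
T_B = V + ((C−V)·d_B)·d_B = V + 1.4762·d_B = (19.9512,-15.7432)
sweep = 180° − θ = 36.8554°

center=(17.8271,-19.6313) T_A=(17.1946,-15.2462) T_B=(19.9512,-15.7432) sweep=36.8554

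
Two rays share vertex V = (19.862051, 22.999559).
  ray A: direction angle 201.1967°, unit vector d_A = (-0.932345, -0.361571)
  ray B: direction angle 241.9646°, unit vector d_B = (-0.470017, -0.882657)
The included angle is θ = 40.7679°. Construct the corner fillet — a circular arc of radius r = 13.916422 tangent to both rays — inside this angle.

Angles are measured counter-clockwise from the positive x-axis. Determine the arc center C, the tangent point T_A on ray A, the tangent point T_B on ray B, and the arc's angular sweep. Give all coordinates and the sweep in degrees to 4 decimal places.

bisector direction at 221.5807° = (-0.748022,-0.663674)
center distance |VC| = r/sin(θ/2) = 13.916422/sin(20.3839°) = 39.954187
C = V + |VC|·bis = (-10.0246,-3.5170)
T_A = V + ((C−V)·d_A)·d_A = V + 37.4522·d_A = (-15.0563,9.4579)
T_B = V + ((C−V)·d_B)·d_B = V + 37.4522·d_B = (2.2589,-10.0579)
sweep = 180° − θ = 139.2321°

center=(-10.0246,-3.5170) T_A=(-15.0563,9.4579) T_B=(2.2589,-10.0579) sweep=139.2321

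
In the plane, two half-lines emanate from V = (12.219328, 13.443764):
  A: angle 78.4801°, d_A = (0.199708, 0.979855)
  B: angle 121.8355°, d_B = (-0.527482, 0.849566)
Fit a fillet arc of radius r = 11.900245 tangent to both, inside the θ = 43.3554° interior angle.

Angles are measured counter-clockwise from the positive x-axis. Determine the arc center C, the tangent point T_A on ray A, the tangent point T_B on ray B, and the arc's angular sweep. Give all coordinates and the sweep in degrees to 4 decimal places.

bisector direction at 100.1578° = (-0.176360,0.984326)
center distance |VC| = r/sin(θ/2) = 11.900245/sin(21.6777°) = 32.216364
C = V + |VC|·bis = (6.5377,45.1552)
T_A = V + ((C−V)·d_A)·d_A = V + 29.9379·d_A = (18.1982,42.7786)
T_B = V + ((C−V)·d_B)·d_B = V + 29.9379·d_B = (-3.5724,38.8780)
sweep = 180° − θ = 136.6446°

center=(6.5377,45.1552) T_A=(18.1982,42.7786) T_B=(-3.5724,38.8780) sweep=136.6446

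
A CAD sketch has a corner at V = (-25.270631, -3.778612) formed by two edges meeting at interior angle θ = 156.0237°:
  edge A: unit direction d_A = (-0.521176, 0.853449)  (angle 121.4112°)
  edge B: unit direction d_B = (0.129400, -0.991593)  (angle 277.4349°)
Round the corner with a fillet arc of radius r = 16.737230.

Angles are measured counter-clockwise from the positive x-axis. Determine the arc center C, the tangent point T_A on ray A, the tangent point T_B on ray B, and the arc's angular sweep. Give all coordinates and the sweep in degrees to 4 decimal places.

center=(-41.4073,-9.4685) T_A=(-27.1229,-0.7455) T_B=(-24.8107,-7.3027) sweep=23.9763

bisector direction at 199.4230° = (-0.943089,-0.332541)
center distance |VC| = r/sin(θ/2) = 16.737230/sin(78.0118°) = 17.110398
C = V + |VC|·bis = (-41.4073,-9.4685)
T_A = V + ((C−V)·d_A)·d_A = V + 3.5540·d_A = (-27.1229,-0.7455)
T_B = V + ((C−V)·d_B)·d_B = V + 3.5540·d_B = (-24.8107,-7.3027)
sweep = 180° − θ = 23.9763°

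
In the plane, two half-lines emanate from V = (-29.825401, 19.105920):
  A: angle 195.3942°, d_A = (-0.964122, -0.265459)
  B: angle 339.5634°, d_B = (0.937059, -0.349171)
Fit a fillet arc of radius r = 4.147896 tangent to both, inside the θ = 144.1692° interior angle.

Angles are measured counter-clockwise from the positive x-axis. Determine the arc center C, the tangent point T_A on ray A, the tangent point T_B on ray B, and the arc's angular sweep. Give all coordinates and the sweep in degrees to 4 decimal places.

bisector direction at 267.4788° = (-0.043989,-0.999032)
center distance |VC| = r/sin(θ/2) = 4.147896/sin(72.0846°) = 4.359269
C = V + |VC|·bis = (-30.0172,14.7509)
T_A = V + ((C−V)·d_A)·d_A = V + 1.3410·d_A = (-31.1183,18.7499)
T_B = V + ((C−V)·d_B)·d_B = V + 1.3410·d_B = (-28.5688,18.6377)
sweep = 180° − θ = 35.8308°

center=(-30.0172,14.7509) T_A=(-31.1183,18.7499) T_B=(-28.5688,18.6377) sweep=35.8308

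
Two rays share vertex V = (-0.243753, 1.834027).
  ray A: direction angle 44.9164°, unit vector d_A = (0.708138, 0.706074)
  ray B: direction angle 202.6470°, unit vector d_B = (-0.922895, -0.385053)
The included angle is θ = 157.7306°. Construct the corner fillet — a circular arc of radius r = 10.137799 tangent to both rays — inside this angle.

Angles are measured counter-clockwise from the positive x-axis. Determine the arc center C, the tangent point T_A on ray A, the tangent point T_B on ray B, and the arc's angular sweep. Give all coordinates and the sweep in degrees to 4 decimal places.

center=(-5.9888,10.4218) T_A=(1.1692,3.2429) T_B=(-2.0852,1.0657) sweep=22.2694

bisector direction at 123.7817° = (-0.556030,0.831162)
center distance |VC| = r/sin(θ/2) = 10.137799/sin(78.8653°) = 10.332295
C = V + |VC|·bis = (-5.9888,10.4218)
T_A = V + ((C−V)·d_A)·d_A = V + 1.9953·d_A = (1.1692,3.2429)
T_B = V + ((C−V)·d_B)·d_B = V + 1.9953·d_B = (-2.0852,1.0657)
sweep = 180° − θ = 22.2694°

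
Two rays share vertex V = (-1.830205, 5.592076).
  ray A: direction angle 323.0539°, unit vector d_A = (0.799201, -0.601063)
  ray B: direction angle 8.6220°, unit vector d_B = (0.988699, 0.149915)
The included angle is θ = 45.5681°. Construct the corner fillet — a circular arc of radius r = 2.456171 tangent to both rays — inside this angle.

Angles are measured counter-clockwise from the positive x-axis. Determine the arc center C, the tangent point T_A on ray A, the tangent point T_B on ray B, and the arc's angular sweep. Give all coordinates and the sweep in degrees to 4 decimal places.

bisector direction at 345.8379° = (0.969608,-0.244665)
center distance |VC| = r/sin(θ/2) = 2.456171/sin(22.7841°) = 6.342451
C = V + |VC|·bis = (4.3195,4.0403)
T_A = V + ((C−V)·d_A)·d_A = V + 5.8476·d_A = (2.8432,2.0773)
T_B = V + ((C−V)·d_B)·d_B = V + 5.8476·d_B = (3.9513,6.4687)
sweep = 180° − θ = 134.4319°

center=(4.3195,4.0403) T_A=(2.8432,2.0773) T_B=(3.9513,6.4687) sweep=134.4319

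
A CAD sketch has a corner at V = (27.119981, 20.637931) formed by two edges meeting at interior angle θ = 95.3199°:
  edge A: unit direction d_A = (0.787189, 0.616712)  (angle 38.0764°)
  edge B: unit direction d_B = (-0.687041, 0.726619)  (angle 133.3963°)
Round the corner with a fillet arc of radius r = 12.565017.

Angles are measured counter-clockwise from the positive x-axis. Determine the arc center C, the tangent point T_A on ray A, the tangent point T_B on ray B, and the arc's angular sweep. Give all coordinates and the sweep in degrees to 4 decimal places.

center=(28.3838,37.5899) T_A=(36.1328,27.6989) T_B=(19.2538,28.9572) sweep=84.6801

bisector direction at 85.7364° = (0.074346,0.997233)
center distance |VC| = r/sin(θ/2) = 12.565017/sin(47.6600°) = 16.999038
C = V + |VC|·bis = (28.3838,37.5899)
T_A = V + ((C−V)·d_A)·d_A = V + 11.4494·d_A = (36.1328,27.6989)
T_B = V + ((C−V)·d_B)·d_B = V + 11.4494·d_B = (19.2538,28.9572)
sweep = 180° − θ = 84.6801°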